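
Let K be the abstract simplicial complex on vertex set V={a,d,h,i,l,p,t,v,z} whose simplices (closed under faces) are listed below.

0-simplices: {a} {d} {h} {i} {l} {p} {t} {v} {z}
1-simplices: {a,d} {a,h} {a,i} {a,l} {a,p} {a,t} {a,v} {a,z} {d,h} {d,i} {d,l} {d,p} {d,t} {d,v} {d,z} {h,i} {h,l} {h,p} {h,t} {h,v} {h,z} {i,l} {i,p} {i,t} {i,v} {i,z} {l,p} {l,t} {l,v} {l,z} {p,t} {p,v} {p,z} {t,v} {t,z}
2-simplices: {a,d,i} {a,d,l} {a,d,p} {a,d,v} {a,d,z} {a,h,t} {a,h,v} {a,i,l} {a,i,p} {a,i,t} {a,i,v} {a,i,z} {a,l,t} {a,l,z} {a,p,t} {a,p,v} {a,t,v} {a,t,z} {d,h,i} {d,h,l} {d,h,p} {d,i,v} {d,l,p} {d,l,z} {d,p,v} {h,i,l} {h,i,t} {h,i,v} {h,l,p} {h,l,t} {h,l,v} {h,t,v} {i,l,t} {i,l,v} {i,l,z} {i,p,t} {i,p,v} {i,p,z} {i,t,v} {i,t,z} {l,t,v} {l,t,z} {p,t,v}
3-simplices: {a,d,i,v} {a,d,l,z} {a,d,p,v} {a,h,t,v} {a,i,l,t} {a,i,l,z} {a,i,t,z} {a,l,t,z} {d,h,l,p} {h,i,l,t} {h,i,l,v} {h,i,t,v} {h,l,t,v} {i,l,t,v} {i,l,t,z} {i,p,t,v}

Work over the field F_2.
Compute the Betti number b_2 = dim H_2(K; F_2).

b_2=4

n_0=9 n_1=35 n_2=43 n_3=16  [Z2]
∂1: piv[ad,ah,ai,al,ap,at,av,az] rk=8  ker:dh,di,dl,dp,dt,dv,dz,hi,hl,hp,ht,hv,hz,il,ip,it,iv,iz,lp,lt,lv,lz,pt,pv,pz,tv,tz
∂2: piv[adi,adl,adp,adv,adz,aht,ahv,ail,aip,ait,aiv,aiz,alt,alz,apt,apv,atv,atz,dhi,dhl,dhp,dlp,hit,hlv,ipz] rk=25  ker:div,dlz,dpv,hil,hiv,hlp,hlt,htv,ilt,ilv,ilz,ipt,ipv,itv,itz,ltv,ltz,ptv
∂3: piv[adiv,adlz,adpv,ahtv,ailt,ailz,aitz,altz,dhlp,hilt,hilv,hitv,hltv,iptv] rk=14  ker:iltv,iltz
b_2=(43−25)−14=4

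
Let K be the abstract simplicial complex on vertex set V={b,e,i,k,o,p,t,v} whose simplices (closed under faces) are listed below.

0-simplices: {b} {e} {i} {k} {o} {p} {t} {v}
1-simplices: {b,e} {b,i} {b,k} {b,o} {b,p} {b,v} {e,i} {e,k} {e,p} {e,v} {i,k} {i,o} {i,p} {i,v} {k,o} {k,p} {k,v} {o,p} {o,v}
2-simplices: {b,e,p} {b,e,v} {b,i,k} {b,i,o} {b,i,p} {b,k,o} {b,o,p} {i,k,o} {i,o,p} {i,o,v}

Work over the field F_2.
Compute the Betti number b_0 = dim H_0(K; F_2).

b_0=2

n_0=8 n_1=19 n_2=10  [Z2]
∂1: piv[be,bi,bk,bo,bp,bv] rk=6  ker:ei,ek,ep,ev,ik,io,ip,iv,ko,kp,kv,op,ov
∂2: piv[bep,bev,bik,bio,bip,bko,bop,iov] rk=8  ker:iko,iop
b_0=(8−0)−6=2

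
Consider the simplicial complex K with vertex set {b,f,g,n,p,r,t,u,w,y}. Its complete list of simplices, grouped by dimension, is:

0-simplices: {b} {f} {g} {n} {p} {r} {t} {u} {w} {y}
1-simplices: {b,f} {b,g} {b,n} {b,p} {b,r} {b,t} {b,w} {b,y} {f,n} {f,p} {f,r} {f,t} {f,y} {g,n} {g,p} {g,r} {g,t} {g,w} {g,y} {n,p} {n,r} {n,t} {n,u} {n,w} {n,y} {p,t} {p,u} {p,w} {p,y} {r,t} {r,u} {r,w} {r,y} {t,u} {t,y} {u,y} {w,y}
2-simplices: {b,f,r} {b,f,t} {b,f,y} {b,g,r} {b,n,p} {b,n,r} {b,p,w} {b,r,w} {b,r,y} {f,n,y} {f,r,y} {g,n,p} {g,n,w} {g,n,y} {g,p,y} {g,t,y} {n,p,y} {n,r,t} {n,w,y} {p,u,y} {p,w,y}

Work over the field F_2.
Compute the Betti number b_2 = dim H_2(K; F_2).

b_2=2

n_0=10 n_1=37 n_2=21  [Z2]
∂1: piv[bf,bg,bn,bp,br,bt,bw,by,nu] rk=9  ker:fn,fp,fr,ft,fy,gn,gp,gr,gt,gw,gy,np,nr,nt,nw,ny,pt,pu,pw,py,rt,ru,rw,ry,tu,ty,uy,wy
∂2: piv[bfr,bft,bfy,bgr,bnp,bnr,bpw,brw,bry,fny,gnp,gnw,gny,gpy,gty,nrt,nwy,puy,pwy] rk=19  ker:fry,npy
b_2=(21−19)−0=2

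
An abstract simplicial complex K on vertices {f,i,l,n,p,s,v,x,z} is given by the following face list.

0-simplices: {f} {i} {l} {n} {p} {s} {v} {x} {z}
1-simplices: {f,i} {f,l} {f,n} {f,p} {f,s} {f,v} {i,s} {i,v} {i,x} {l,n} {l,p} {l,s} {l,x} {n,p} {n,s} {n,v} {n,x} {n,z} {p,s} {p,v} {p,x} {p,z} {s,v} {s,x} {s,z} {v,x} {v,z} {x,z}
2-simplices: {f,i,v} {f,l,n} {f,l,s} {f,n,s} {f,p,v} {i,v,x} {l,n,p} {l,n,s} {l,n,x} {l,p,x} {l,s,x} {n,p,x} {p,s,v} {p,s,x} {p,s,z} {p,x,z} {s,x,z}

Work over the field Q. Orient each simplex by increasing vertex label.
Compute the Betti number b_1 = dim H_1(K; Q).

b_1=6

n_0=9 n_1=28 n_2=17  [Q]
∂1: piv[fi,fl,fn,fp,fs,fv,ix,nz] rk=8  ker:is,iv,ln,lp,ls,lx,np,ns,nv,nx,ps,pv,px,pz,sv,sx,sz,vx,vz,xz
∂2: piv[fiv,fln,fls,fns,fpv,ivx,lnp,lnx,lpx,lsx,psv,psx,psz,pxz] rk=14  ker:lns,npx,sxz
b_1=(28−8)−14=6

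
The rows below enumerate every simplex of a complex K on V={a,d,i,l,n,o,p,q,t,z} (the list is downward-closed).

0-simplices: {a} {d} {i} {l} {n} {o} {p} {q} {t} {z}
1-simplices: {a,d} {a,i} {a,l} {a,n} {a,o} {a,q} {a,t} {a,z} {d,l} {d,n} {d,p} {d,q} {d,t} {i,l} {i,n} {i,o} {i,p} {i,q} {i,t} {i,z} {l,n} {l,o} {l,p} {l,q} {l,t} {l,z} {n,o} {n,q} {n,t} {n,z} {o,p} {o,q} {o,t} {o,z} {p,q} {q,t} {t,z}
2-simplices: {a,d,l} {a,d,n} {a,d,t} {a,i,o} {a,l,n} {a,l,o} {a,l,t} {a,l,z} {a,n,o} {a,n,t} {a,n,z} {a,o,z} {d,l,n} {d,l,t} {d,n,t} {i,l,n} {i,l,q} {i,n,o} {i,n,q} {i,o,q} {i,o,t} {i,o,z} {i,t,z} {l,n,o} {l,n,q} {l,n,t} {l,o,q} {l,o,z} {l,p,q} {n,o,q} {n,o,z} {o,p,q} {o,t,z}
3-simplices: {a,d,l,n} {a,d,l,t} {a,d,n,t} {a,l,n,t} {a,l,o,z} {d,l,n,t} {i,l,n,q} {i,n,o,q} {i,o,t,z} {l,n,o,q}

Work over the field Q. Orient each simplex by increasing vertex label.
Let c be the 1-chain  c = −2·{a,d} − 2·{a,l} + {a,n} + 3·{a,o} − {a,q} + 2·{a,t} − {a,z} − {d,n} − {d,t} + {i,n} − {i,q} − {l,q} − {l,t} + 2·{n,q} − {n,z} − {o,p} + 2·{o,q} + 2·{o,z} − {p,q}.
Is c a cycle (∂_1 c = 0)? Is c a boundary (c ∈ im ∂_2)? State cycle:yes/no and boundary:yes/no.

n_0=10 n_1=37 n_2=33 n_3=10  [Q]
∂1: piv[ad,ai,al,an,ao,aq,at,az,dp] rk=9  ker:dl,dn,dq,dt,il,in,io,ip,iq,it,iz,ln,lo,lp,lq,lt,lz,no,nq,nt,nz,op,oq,ot,oz,pq,qt,tz
∂2: piv[adl,adn,adt,aio,aln,alo,alt,alz,ano,ant,anz,aoz,iln,ilq,ino,inq,ioq,iot,ioz,itz,lpq,opq] rk=22  ker:dln,dlt,dnt,lno,lnq,lnt,loq,loz,noq,noz,otz
∂3: piv[adln,adlt,adnt,alnt,aloz,ilnq,inoq,iotz,lnoq] rk=9  ker:dlnt
∂1c = 0
c vs im∂2: residual ≠ 0 ⇒ not boundary

cycle:yes boundary:no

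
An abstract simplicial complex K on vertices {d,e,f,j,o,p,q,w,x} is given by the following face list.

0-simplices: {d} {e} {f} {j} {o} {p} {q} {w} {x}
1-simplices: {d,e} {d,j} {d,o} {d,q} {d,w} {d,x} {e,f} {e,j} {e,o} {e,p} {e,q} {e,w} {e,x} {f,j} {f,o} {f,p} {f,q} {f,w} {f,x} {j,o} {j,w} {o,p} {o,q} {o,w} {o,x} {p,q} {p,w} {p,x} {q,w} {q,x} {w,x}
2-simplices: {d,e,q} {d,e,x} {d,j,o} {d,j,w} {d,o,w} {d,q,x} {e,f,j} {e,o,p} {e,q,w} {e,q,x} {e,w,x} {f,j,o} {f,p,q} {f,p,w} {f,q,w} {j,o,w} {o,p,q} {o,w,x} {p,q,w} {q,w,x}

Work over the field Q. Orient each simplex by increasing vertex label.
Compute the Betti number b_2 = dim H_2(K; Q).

b_2=4

n_0=9 n_1=31 n_2=20  [Q]
∂1: piv[de,dj,do,dq,dw,dx,ef,ep] rk=8  ker:ej,eo,eq,ew,ex,fj,fo,fp,fq,fw,fx,jo,jw,op,oq,ow,ox,pq,pw,px,qw,qx,wx
∂2: piv[deq,dex,djo,djw,dow,dqx,efj,eop,eqw,ewx,fjo,fpq,fpw,fqw,opq,owx] rk=16  ker:eqx,jow,pqw,qwx
b_2=(20−16)−0=4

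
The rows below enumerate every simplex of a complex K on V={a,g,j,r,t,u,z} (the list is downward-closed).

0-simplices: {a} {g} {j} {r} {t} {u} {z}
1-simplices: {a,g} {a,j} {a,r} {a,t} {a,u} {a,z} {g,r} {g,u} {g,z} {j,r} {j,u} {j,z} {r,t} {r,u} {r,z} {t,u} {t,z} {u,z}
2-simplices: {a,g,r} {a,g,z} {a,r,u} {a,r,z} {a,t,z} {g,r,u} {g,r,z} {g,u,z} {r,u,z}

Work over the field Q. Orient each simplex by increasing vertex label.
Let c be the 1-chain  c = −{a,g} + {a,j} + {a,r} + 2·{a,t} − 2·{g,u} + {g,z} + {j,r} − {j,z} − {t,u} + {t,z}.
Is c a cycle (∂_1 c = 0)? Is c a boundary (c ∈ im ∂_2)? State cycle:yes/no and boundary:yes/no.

cycle:no boundary:no

n_0=7 n_1=18 n_2=9  [Q]
∂1: piv[ag,aj,ar,at,au,az] rk=6  ker:gr,gu,gz,jr,ju,jz,rt,ru,rz,tu,tz,uz
∂2: piv[agr,agz,aru,arz,atz,gru,guz] rk=7  ker:grz,ruz
∂1c = −3·{a} + {j} + 2·{r} + 2·{t} − 3·{u} + {z}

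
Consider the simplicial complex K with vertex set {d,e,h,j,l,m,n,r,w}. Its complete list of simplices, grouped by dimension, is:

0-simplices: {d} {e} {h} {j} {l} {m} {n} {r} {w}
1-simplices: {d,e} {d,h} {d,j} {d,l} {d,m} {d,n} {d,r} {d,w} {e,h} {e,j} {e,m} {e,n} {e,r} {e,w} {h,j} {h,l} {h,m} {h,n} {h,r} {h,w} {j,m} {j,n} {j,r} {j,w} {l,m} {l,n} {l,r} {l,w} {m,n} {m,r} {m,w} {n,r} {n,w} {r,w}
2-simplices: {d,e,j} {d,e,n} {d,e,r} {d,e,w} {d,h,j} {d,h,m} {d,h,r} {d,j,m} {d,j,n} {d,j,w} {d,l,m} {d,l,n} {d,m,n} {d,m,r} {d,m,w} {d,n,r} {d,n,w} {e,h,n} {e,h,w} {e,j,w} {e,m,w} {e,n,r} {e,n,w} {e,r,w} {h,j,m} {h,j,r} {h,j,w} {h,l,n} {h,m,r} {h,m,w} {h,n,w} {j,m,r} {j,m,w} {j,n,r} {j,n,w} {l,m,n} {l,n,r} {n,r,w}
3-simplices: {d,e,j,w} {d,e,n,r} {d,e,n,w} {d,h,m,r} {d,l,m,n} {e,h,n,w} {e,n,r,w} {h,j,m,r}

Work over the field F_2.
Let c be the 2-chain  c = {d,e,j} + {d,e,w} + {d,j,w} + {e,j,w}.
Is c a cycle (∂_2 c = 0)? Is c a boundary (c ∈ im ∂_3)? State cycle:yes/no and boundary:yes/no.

n_0=9 n_1=34 n_2=38 n_3=8  [Z2]
∂1: piv[de,dh,dj,dl,dm,dn,dr,dw] rk=8  ker:eh,ej,em,en,er,ew,hj,hl,hm,hn,hr,hw,jm,jn,jr,jw,lm,ln,lr,lw,mn,mr,mw,nr,nw,rw
∂2: piv[dej,den,der,dew,dhj,dhm,dhr,djm,djn,djw,dlm,dln,dmn,dmr,dmw,dnr,dnw,ehn,ehw,emw,erw,hjr,hjw,hln,lnr] rk=25  ker:ejw,enr,enw,hjm,hmr,hmw,hnw,jmr,jmw,jnr,jnw,lmn,nrw
∂3: piv[dejw,denr,denw,dhmr,dlmn,ehnw,enrw,hjmr] rk=8
∂2c = 0
c vs im∂3: reduces to 0 ⇒ boundary

cycle:yes boundary:yes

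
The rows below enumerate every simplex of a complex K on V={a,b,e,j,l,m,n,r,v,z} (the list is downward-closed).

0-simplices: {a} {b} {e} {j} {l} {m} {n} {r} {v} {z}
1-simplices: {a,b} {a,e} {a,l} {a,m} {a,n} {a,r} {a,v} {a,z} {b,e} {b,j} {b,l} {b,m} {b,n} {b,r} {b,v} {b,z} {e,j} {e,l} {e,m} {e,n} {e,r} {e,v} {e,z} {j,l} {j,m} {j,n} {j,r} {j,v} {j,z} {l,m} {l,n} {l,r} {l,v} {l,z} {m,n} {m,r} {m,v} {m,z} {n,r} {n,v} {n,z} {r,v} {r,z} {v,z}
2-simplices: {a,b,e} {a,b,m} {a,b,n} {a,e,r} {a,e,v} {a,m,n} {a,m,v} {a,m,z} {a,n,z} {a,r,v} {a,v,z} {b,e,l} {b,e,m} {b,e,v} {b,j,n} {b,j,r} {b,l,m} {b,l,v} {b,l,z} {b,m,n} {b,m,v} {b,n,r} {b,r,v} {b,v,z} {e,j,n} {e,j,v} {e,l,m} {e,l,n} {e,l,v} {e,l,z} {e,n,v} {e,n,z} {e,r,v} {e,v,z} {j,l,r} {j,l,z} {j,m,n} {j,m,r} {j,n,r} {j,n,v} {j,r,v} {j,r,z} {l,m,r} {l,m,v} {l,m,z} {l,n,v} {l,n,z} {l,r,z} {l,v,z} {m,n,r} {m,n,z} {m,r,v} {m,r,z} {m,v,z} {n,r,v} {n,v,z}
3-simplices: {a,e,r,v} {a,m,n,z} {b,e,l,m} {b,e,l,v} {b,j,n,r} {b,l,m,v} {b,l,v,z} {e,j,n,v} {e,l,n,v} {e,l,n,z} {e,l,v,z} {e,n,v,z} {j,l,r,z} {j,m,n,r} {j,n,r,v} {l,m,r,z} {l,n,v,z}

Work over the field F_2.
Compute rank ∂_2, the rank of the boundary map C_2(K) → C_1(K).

n_0=10 n_1=44 n_2=56 n_3=17  [Z2]
∂1: piv[ab,ae,al,am,an,ar,av,az,bj] rk=9  ker:be,bl,bm,bn,br,bv,bz,ej,el,em,en,er,ev,ez,jl,jm,jn,jr,jv,jz,lm,ln,lr,lv,lz,mn,mr,mv,mz,nr,nv,nz,rv,rz,vz
∂2: piv[abe,abm,abn,aer,aev,amn,amv,amz,anz,arv,avz,bel,bem,bev,bjn,bjr,blm,blv,blz,bnr,brv,bvz,ejn,ejv,eln,elz,env,enz,jlr,jlz,jmn,jmr,jrz,lmr] rk=34  ker:bmn,bmv,elm,elv,erv,evz,jnr,jnv,jrv,lmv,lmz,lnv,lnz,lrz,lvz,mnr,mnz,mrv,mrz,mvz,nrv,nvz
∂3: piv[aerv,amnz,belm,belv,bjnr,blmv,blvz,ejnv,elnv,elnz,elvz,envz,jlrz,jmnr,jnrv,lmrz] rk=16  ker:lnvz
rk∂_2=34

rank∂_2=34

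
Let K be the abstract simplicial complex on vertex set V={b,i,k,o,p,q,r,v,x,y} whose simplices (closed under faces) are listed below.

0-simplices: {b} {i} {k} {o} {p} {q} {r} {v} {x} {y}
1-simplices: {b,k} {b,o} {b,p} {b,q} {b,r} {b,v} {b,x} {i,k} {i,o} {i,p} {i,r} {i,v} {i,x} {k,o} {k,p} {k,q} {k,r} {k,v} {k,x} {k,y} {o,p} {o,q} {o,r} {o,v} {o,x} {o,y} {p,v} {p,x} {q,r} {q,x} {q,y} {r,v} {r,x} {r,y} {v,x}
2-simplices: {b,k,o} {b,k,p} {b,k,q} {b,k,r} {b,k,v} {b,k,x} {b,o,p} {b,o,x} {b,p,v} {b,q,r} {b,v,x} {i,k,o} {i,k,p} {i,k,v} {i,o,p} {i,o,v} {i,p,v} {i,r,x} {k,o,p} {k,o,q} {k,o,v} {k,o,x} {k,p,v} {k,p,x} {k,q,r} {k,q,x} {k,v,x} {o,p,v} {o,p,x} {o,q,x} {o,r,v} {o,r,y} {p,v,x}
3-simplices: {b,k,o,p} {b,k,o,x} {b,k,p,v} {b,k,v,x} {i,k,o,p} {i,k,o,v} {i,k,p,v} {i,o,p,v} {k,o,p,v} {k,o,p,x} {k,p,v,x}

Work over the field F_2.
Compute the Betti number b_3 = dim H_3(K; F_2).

n_0=10 n_1=35 n_2=33 n_3=11  [Z2]
∂1: piv[bk,bo,bp,bq,br,bv,bx,ik,ky] rk=9  ker:io,ip,ir,iv,ix,ko,kp,kq,kr,kv,kx,op,oq,or,ov,ox,oy,pv,px,qr,qx,qy,rv,rx,ry,vx
∂2: piv[bko,bkp,bkq,bkr,bkv,bkx,bop,box,bpv,bqr,bvx,iko,ikp,ikv,iov,irx,koq,kpx,kqx,orv,ory] rk=21  ker:iop,ipv,kop,kov,kox,kpv,kqr,kvx,opv,opx,oqx,pvx
∂3: piv[bkop,bkox,bkpv,bkvx,ikop,ikov,ikpv,iopv,kopx,kpvx] rk=10  ker:kopv
b_3=(11−10)−0=1

b_3=1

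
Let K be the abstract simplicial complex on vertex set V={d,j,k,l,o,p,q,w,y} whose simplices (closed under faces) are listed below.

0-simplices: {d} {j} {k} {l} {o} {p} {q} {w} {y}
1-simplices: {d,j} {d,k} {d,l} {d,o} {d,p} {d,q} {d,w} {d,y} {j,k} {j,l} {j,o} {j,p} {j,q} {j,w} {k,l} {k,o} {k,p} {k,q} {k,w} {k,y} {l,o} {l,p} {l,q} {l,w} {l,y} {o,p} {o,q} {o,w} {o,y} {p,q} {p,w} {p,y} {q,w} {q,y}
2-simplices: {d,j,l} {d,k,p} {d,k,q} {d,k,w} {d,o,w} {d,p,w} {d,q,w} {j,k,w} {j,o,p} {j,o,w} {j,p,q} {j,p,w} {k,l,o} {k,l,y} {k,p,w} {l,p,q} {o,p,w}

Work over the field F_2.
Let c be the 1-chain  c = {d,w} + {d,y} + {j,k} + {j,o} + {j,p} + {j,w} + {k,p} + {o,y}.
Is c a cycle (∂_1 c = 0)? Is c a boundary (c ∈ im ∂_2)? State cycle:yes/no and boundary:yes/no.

n_0=9 n_1=34 n_2=17  [Z2]
∂1: piv[dj,dk,dl,do,dp,dq,dw,dy] rk=8  ker:jk,jl,jo,jp,jq,jw,kl,ko,kp,kq,kw,ky,lo,lp,lq,lw,ly,op,oq,ow,oy,pq,pw,py,qw,qy
∂2: piv[djl,dkp,dkq,dkw,dow,dpw,dqw,jkw,jop,jow,jpq,jpw,klo,kly,lpq] rk=15  ker:kpw,opw
∂1c = 0
c vs im∂2: residual ≠ 0 ⇒ not boundary

cycle:yes boundary:no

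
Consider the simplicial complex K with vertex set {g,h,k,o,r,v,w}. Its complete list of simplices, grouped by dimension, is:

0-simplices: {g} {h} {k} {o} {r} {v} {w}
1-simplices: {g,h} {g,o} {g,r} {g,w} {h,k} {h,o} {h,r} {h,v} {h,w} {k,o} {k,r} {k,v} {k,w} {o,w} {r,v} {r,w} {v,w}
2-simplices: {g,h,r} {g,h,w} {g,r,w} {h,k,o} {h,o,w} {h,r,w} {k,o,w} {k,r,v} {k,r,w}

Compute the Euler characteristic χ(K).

n_0=7 n_1=17 n_2=9
χ=+7−17+9=-1

χ(K)=-1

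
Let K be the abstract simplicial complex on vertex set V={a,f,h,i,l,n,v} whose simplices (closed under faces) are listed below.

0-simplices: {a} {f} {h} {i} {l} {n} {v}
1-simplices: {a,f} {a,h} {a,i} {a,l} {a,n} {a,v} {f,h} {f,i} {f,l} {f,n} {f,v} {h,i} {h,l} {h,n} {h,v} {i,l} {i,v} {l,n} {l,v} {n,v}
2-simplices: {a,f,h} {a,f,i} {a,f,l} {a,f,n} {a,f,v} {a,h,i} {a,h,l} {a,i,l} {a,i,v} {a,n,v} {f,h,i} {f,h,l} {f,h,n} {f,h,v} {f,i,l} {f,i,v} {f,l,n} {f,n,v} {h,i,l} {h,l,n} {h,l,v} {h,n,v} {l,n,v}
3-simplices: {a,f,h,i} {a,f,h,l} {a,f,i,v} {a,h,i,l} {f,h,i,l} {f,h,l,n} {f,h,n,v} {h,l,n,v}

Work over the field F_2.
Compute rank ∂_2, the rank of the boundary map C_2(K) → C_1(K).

rank∂_2=14

n_0=7 n_1=20 n_2=23 n_3=8  [Z2]
∂1: piv[af,ah,ai,al,an,av] rk=6  ker:fh,fi,fl,fn,fv,hi,hl,hn,hv,il,iv,ln,lv,nv
∂2: piv[afh,afi,afl,afn,afv,ahi,ahl,ail,aiv,anv,fhn,fhv,fln,hlv] rk=14  ker:fhi,fhl,fil,fiv,fnv,hil,hln,hnv,lnv
∂3: piv[afhi,afhl,afiv,ahil,fhil,fhln,fhnv,hlnv] rk=8
rk∂_2=14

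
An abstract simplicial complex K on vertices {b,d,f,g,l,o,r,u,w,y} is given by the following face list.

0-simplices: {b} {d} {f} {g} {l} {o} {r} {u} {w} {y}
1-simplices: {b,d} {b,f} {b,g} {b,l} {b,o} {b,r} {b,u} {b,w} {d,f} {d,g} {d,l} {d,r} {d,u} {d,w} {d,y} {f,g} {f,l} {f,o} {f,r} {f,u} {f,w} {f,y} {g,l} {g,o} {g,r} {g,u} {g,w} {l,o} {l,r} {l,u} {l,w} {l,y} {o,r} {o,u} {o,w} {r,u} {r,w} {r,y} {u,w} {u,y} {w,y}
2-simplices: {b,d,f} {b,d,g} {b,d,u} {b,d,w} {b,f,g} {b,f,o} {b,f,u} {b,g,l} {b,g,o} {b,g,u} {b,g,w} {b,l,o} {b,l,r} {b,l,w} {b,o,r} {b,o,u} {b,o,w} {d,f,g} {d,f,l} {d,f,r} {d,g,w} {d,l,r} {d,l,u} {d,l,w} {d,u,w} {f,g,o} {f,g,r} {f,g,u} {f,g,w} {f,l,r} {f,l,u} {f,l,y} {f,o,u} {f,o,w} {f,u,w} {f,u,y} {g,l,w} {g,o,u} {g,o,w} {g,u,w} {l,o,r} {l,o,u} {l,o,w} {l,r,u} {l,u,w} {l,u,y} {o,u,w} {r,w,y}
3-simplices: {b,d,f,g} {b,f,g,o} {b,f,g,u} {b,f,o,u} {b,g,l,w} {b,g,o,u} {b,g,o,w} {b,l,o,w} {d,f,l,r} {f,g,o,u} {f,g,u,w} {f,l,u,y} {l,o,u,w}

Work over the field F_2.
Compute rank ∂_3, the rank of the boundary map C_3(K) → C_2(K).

n_0=10 n_1=41 n_2=48 n_3=13  [Z2]
∂1: piv[bd,bf,bg,bl,bo,br,bu,bw,dy] rk=9  ker:df,dg,dl,dr,du,dw,fg,fl,fo,fr,fu,fw,fy,gl,go,gr,gu,gw,lo,lr,lu,lw,ly,or,ou,ow,ru,rw,ry,uw,uy,wy
∂2: piv[bdf,bdg,bdu,bdw,bfg,bfo,bfu,bgl,bgo,bgu,bgw,blo,blr,blw,bor,bou,bow,dfl,dfr,dlr,dlu,dlw,duw,fgr,fgw,fly,fuy,lru,rwy] rk=29  ker:dfg,dgw,fgo,fgu,flr,flu,fou,fow,fuw,glw,gou,gow,guw,lor,lou,low,luw,luy,ouw
∂3: piv[bdfg,bfgo,bfgu,bfou,bglw,bgou,bgow,blow,dflr,fguw,fluy,louw] rk=12  ker:fgou
rk∂_3=12

rank∂_3=12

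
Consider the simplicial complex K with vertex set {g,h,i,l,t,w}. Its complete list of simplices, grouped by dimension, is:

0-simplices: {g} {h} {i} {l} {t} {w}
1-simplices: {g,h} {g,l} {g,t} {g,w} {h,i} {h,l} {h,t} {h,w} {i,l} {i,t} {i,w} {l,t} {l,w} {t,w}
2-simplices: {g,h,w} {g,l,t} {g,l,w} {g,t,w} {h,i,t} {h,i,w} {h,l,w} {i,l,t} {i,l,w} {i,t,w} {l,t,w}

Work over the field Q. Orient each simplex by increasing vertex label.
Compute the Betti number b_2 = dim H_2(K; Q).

b_2=2

n_0=6 n_1=14 n_2=11  [Q]
∂1: piv[gh,gl,gt,gw,hi] rk=5  ker:hl,ht,hw,il,it,iw,lt,lw,tw
∂2: piv[ghw,glt,glw,gtw,hit,hiw,hlw,ilt,ilw] rk=9  ker:itw,ltw
b_2=(11−9)−0=2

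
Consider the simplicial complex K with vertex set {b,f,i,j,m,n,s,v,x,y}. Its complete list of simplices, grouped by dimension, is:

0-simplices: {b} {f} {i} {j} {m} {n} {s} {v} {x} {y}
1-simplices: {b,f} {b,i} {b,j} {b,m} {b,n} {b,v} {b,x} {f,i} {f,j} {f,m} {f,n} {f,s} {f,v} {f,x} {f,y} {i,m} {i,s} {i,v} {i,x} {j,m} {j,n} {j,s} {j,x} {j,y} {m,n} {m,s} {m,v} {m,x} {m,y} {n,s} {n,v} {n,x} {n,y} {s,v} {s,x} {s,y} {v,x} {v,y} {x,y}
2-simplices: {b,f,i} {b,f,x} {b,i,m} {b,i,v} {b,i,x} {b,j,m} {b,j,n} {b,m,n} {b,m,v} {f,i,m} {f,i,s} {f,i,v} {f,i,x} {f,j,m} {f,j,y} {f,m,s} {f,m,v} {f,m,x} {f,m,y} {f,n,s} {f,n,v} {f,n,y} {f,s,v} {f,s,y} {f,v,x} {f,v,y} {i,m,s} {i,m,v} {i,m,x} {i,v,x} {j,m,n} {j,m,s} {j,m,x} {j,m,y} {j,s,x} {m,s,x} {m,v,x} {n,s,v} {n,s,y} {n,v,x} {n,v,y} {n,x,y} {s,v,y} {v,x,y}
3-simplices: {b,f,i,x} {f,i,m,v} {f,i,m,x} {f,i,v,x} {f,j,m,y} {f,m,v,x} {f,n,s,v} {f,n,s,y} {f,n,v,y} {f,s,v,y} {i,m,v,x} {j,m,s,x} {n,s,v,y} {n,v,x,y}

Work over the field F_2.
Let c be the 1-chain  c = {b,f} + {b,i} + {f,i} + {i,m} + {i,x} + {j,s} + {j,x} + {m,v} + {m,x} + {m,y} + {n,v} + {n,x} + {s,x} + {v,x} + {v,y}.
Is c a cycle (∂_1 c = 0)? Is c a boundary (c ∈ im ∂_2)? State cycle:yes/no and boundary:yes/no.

cycle:yes boundary:yes

n_0=10 n_1=39 n_2=44 n_3=14  [Z2]
∂1: piv[bf,bi,bj,bm,bn,bv,bx,fs,fy] rk=9  ker:fi,fj,fm,fn,fv,fx,im,is,iv,ix,jm,jn,js,jx,jy,mn,ms,mv,mx,my,ns,nv,nx,ny,sv,sx,sy,vx,vy,xy
∂2: piv[bfi,bfx,bim,biv,bix,bjm,bjn,bmn,bmv,fim,fis,fiv,fjm,fjy,fms,fmx,fmy,fns,fnv,fny,fsv,fsy,fvx,fvy,jms,jmx,jsx,nvx,nxy] rk=29  ker:fix,fmv,ims,imv,imx,ivx,jmn,jmy,msx,mvx,nsv,nsy,nvy,svy,vxy
∂3: piv[bfix,fimv,fimx,fivx,fjmy,fmvx,fnsv,fnsy,fnvy,fsvy,jmsx,nvxy] rk=12  ker:imvx,nsvy
∂1c = 0
c vs im∂2: reduces to 0 ⇒ boundary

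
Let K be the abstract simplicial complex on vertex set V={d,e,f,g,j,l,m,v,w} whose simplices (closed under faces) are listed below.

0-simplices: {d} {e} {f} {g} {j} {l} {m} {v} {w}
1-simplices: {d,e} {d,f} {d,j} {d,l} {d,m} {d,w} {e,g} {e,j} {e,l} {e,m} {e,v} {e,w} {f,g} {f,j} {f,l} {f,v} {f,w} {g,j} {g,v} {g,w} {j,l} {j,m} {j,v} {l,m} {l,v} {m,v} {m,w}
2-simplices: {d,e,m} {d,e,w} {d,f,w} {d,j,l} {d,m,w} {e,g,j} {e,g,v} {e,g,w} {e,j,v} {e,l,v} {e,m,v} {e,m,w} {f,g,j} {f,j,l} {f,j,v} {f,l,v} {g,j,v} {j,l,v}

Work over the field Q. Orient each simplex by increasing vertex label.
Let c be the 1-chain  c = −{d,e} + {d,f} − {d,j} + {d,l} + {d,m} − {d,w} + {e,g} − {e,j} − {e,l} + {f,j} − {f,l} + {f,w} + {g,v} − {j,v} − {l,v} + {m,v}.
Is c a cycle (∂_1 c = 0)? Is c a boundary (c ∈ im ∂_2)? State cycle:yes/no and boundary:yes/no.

cycle:yes boundary:yes

n_0=9 n_1=27 n_2=18  [Q]
∂1: piv[de,df,dj,dl,dm,dw,eg,ev] rk=8  ker:ej,el,em,ew,fg,fj,fl,fv,fw,gj,gv,gw,jl,jm,jv,lm,lv,mv,mw
∂2: piv[dem,dew,dfw,djl,dmw,egj,egv,egw,ejv,elv,emv,fgj,fjl,fjv,flv] rk=15  ker:emw,gjv,jlv
∂1c = 0
c vs im∂2: reduces to 0 ⇒ boundary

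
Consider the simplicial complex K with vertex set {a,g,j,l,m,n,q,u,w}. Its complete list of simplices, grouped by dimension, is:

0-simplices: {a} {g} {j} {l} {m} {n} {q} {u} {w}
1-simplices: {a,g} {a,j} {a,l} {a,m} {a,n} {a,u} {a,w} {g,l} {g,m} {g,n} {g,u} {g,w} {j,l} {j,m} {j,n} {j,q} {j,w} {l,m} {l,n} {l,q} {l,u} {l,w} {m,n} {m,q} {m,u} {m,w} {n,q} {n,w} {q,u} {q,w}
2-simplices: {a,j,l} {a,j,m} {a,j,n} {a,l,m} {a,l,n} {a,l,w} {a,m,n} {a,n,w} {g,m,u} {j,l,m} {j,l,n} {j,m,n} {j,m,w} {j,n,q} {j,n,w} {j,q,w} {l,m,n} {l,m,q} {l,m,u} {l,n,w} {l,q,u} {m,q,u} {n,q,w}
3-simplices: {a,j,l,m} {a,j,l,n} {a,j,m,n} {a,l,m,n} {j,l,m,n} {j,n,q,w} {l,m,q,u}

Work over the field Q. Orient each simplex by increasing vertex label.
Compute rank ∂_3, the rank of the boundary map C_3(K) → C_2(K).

rank∂_3=6

n_0=9 n_1=30 n_2=23 n_3=7  [Q]
∂1: piv[ag,aj,al,am,an,au,aw,jq] rk=8  ker:gl,gm,gn,gu,gw,jl,jm,jn,jw,lm,ln,lq,lu,lw,mn,mq,mu,mw,nq,nw,qu,qw
∂2: piv[ajl,ajm,ajn,alm,aln,alw,amn,anw,gmu,jmw,jnq,jnw,jqw,lmq,lmu,lqu] rk=16  ker:jlm,jln,jmn,lmn,lnw,mqu,nqw
∂3: piv[ajlm,ajln,ajmn,almn,jnqw,lmqu] rk=6  ker:jlmn
rk∂_3=6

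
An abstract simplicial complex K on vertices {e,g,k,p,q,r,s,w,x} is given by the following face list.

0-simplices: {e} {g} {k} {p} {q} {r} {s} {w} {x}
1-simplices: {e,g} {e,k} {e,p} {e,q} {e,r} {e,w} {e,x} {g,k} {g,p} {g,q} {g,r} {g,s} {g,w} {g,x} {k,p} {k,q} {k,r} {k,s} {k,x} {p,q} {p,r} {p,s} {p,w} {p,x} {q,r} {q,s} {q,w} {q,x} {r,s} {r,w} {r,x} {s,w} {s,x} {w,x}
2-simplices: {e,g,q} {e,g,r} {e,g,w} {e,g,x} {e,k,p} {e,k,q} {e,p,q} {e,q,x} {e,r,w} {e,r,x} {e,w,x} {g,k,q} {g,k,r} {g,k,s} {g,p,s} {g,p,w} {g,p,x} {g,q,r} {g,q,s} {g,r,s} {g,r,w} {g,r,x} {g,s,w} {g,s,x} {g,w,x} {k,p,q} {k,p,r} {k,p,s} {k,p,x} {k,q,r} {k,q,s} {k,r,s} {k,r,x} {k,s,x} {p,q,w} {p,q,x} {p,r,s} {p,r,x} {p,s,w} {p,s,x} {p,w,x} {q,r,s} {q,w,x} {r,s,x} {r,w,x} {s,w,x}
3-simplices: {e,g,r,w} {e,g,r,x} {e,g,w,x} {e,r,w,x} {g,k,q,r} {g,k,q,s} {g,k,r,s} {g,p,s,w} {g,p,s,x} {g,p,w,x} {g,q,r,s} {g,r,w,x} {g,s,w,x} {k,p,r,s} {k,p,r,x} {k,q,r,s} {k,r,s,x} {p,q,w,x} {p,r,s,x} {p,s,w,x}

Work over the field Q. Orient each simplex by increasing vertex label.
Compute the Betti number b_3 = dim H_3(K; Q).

n_0=9 n_1=34 n_2=46 n_3=20  [Q]
∂1: piv[eg,ek,ep,eq,er,ew,ex,gs] rk=8  ker:gk,gp,gq,gr,gw,gx,kp,kq,kr,ks,kx,pq,pr,ps,pw,px,qr,qs,qw,qx,rs,rw,rx,sw,sx,wx
∂2: piv[egq,egr,egw,egx,ekp,ekq,epq,eqx,erw,erx,ewx,gkq,gkr,gks,gps,gpw,gpx,gqr,gqs,grs,gsw,gsx,kpr,kps,kpx,pqw] rk=26  ker:grw,grx,gwx,kpq,kqr,kqs,krs,krx,ksx,pqx,prs,prx,psw,psx,pwx,qrs,qwx,rsx,rwx,swx
∂3: piv[egrw,egrx,egwx,erwx,gkqr,gkqs,gkrs,gpsw,gpsx,gpwx,gqrs,gswx,kprs,kprx,krsx,pqwx,prsx] rk=17  ker:grwx,kqrs,pswx
b_3=(20−17)−0=3

b_3=3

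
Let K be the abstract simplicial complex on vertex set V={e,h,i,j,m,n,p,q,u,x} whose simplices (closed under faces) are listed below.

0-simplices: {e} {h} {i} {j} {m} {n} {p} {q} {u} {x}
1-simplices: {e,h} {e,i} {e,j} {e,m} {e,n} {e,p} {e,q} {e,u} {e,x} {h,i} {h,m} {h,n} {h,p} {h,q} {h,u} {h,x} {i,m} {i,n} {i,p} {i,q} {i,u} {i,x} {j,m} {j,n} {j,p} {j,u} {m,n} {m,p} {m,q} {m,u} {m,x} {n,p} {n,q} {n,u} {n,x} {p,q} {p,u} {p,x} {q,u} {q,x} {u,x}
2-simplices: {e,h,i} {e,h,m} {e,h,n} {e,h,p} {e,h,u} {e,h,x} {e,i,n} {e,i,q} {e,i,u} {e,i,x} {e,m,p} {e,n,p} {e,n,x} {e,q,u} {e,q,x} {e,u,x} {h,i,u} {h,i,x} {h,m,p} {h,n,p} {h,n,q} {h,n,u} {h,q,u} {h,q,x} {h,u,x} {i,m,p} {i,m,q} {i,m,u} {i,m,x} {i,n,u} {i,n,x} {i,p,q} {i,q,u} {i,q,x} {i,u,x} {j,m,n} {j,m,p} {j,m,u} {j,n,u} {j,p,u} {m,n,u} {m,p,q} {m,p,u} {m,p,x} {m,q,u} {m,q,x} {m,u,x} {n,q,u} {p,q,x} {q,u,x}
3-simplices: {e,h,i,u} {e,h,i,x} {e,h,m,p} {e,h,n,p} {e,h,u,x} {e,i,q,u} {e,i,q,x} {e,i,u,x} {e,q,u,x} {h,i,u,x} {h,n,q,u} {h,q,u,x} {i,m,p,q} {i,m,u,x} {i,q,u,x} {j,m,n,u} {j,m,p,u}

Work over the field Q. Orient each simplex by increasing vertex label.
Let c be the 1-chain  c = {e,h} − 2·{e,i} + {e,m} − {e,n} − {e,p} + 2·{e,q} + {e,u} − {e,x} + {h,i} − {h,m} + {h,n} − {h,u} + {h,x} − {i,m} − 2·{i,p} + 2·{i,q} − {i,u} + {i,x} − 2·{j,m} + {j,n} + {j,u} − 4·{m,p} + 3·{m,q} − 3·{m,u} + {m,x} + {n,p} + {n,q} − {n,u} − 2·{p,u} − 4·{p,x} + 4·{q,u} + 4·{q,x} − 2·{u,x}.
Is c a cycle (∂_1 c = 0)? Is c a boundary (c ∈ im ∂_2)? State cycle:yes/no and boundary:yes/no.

n_0=10 n_1=41 n_2=50 n_3=17  [Q]
∂1: piv[eh,ei,ej,em,en,ep,eq,eu,ex] rk=9  ker:hi,hm,hn,hp,hq,hu,hx,im,in,ip,iq,iu,ix,jm,jn,jp,ju,mn,mp,mq,mu,mx,np,nq,nu,nx,pq,pu,px,qu,qx,ux
∂2: piv[ehi,ehm,ehn,ehp,ehu,ehx,ein,eiq,eiu,eix,emp,enp,enx,equ,eqx,eux,hnq,hnu,hqu,imp,imq,imu,imx,ipq,jmn,jmp,jmu,jnu,jpu,mpx] rk=30  ker:hiu,hix,hmp,hnp,hqx,hux,inu,inx,iqu,iqx,iux,mnu,mpq,mpu,mqu,mqx,mux,nqu,pqx,qux
∂3: piv[ehiu,ehix,ehmp,ehnp,ehux,eiqu,eiqx,eiux,equx,hnqu,hqux,impq,imux,jmnu,jmpu] rk=15  ker:hiux,iqux
∂1c = 0
c vs im∂2: reduces to 0 ⇒ boundary

cycle:yes boundary:yes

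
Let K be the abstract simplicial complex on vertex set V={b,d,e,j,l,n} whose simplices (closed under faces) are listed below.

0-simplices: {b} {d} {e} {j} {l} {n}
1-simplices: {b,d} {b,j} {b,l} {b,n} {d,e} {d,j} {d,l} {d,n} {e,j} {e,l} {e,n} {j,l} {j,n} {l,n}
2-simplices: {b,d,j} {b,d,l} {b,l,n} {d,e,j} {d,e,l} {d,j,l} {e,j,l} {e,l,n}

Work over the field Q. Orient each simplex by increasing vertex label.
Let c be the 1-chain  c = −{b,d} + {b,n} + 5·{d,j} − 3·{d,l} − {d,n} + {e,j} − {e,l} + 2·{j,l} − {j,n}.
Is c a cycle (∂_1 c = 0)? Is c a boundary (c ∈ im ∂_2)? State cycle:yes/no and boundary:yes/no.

n_0=6 n_1=14 n_2=8  [Q]
∂1: piv[bd,bj,bl,bn,de] rk=5  ker:dj,dl,dn,ej,el,en,jl,jn,ln
∂2: piv[bdj,bdl,bln,dej,del,djl,eln] rk=7  ker:ejl
∂1c = −2·{d} + 5·{j} − 2·{l} − {n}

cycle:no boundary:no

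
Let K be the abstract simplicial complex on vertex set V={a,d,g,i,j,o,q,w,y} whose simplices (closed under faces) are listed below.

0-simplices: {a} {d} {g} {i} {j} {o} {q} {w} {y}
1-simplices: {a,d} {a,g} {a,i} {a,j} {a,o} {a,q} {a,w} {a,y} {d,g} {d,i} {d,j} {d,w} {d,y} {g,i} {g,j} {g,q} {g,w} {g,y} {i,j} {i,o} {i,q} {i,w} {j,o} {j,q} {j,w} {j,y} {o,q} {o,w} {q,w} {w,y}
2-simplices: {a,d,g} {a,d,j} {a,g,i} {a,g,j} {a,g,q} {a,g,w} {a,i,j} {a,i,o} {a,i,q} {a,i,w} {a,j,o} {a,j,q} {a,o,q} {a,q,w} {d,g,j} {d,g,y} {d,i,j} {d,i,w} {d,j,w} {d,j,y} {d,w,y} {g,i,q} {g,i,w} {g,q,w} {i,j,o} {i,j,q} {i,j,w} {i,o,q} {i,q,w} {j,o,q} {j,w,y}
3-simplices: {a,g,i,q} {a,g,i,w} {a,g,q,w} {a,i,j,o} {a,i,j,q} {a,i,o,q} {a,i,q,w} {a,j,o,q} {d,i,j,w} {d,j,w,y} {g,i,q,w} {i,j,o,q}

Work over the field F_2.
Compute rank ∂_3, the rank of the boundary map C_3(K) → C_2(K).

n_0=9 n_1=30 n_2=31 n_3=12  [Z2]
∂1: piv[ad,ag,ai,aj,ao,aq,aw,ay] rk=8  ker:dg,di,dj,dw,dy,gi,gj,gq,gw,gy,ij,io,iq,iw,jo,jq,jw,jy,oq,ow,qw,wy
∂2: piv[adg,adj,agi,agj,agq,agw,aij,aio,aiq,aiw,ajo,ajq,aoq,aqw,dgy,dij,diw,djw,djy,dwy] rk=20  ker:dgj,giq,giw,gqw,ijo,ijq,ijw,ioq,iqw,joq,jwy
∂3: piv[agiq,agiw,agqw,aijo,aijq,aioq,aiqw,ajoq,dijw,djwy] rk=10  ker:giqw,ijoq
rk∂_3=10

rank∂_3=10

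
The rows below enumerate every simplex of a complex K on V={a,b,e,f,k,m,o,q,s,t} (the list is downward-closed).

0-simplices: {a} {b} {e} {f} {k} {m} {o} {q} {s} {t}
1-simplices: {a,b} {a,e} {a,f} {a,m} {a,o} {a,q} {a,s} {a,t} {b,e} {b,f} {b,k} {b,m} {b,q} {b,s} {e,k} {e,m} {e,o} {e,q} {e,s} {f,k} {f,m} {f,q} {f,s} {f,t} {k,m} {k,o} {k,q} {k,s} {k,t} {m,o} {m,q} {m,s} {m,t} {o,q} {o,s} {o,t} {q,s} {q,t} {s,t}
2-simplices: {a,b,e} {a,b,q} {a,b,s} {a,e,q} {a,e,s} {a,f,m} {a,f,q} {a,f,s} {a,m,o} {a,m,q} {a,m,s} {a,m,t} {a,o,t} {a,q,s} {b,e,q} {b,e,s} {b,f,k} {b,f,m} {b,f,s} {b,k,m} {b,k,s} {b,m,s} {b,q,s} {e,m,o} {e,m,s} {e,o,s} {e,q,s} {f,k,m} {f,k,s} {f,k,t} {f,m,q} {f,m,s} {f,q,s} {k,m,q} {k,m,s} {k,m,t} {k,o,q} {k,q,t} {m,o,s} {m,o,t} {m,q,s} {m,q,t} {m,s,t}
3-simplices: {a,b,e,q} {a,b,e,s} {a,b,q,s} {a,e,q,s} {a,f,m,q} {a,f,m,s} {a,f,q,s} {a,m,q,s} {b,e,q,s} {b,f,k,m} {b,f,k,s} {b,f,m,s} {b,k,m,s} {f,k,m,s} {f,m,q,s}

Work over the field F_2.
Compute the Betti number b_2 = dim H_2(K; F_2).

n_0=10 n_1=39 n_2=43 n_3=15  [Z2]
∂1: piv[ab,ae,af,am,ao,aq,as,at,bk] rk=9  ker:be,bf,bm,bq,bs,ek,em,eo,eq,es,fk,fm,fq,fs,ft,km,ko,kq,ks,kt,mo,mq,ms,mt,oq,os,ot,qs,qt,st
∂2: piv[abe,abq,abs,aeq,aes,afm,afq,afs,amo,amq,ams,amt,aot,aqs,bfk,bfm,bfs,bkm,bks,emo,ems,eos,fkt,kmq,kmt,koq,kqt,mst] rk=28  ker:beq,bes,bms,bqs,eqs,fkm,fks,fmq,fms,fqs,kms,mos,mot,mqs,mqt
∂3: piv[abeq,abes,abqs,aeqs,afmq,afms,afqs,amqs,bfkm,bfks,bfms,bkms] rk=12  ker:beqs,fkms,fmqs
b_2=(43−28)−12=3

b_2=3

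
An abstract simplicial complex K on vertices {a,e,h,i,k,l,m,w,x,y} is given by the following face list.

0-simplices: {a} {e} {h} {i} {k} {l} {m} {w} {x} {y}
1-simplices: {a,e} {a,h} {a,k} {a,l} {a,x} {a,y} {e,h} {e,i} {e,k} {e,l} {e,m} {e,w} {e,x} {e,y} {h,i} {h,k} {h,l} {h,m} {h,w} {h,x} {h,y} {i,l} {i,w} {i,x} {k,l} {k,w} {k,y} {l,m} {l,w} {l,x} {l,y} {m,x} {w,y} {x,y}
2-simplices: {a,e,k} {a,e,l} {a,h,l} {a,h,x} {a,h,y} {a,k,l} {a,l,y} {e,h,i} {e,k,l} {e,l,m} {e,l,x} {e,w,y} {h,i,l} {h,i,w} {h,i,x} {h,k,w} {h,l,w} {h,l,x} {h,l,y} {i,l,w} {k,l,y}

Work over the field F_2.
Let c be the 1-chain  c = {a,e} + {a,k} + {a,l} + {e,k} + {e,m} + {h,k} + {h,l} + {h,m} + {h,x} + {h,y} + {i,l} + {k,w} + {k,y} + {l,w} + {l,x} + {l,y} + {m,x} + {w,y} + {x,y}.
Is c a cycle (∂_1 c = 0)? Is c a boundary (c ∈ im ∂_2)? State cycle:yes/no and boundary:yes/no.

cycle:no boundary:no

n_0=10 n_1=34 n_2=21  [Z2]
∂1: piv[ae,ah,ak,al,ax,ay,ei,em,ew] rk=9  ker:eh,ek,el,ex,ey,hi,hk,hl,hm,hw,hx,hy,il,iw,ix,kl,kw,ky,lm,lw,lx,ly,mx,wy,xy
∂2: piv[aek,ael,ahl,ahx,ahy,akl,aly,ehi,elm,elx,ewy,hil,hiw,hix,hkw,hlw,hlx,kly] rk=18  ker:ekl,hly,ilw
∂1c = {a} + {e} + {h} + {i} + {k} + {m} + {w} + {y}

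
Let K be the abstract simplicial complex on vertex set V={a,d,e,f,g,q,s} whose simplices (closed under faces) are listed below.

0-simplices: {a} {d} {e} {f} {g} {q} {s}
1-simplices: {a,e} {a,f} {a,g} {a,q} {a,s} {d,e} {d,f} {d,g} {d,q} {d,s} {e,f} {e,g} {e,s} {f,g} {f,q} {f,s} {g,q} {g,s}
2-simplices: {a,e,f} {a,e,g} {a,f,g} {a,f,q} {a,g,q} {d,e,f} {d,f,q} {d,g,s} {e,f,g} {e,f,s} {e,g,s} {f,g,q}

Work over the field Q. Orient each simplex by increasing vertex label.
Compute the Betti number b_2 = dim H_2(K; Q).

b_2=2

n_0=7 n_1=18 n_2=12  [Q]
∂1: piv[ae,af,ag,aq,as,de] rk=6  ker:df,dg,dq,ds,ef,eg,es,fg,fq,fs,gq,gs
∂2: piv[aef,aeg,afg,afq,agq,def,dfq,dgs,efs,egs] rk=10  ker:efg,fgq
b_2=(12−10)−0=2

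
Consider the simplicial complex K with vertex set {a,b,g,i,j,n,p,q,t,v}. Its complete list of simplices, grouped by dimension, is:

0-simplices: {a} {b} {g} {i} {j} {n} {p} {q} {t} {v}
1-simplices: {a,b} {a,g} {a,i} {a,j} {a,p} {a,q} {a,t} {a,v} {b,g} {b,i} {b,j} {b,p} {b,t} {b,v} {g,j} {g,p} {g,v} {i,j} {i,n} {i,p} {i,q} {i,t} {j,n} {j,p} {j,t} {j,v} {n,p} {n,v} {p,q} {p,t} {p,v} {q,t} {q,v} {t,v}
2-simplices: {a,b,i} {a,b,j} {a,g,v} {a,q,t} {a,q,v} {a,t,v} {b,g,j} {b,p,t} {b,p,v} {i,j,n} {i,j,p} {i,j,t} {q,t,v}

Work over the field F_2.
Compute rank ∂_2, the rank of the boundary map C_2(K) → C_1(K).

n_0=10 n_1=34 n_2=13  [Z2]
∂1: piv[ab,ag,ai,aj,ap,aq,at,av,in] rk=9  ker:bg,bi,bj,bp,bt,bv,gj,gp,gv,ij,ip,iq,it,jn,jp,jt,jv,np,nv,pq,pt,pv,qt,qv,tv
∂2: piv[abi,abj,agv,aqt,aqv,atv,bgj,bpt,bpv,ijn,ijp,ijt] rk=12  ker:qtv
rk∂_2=12

rank∂_2=12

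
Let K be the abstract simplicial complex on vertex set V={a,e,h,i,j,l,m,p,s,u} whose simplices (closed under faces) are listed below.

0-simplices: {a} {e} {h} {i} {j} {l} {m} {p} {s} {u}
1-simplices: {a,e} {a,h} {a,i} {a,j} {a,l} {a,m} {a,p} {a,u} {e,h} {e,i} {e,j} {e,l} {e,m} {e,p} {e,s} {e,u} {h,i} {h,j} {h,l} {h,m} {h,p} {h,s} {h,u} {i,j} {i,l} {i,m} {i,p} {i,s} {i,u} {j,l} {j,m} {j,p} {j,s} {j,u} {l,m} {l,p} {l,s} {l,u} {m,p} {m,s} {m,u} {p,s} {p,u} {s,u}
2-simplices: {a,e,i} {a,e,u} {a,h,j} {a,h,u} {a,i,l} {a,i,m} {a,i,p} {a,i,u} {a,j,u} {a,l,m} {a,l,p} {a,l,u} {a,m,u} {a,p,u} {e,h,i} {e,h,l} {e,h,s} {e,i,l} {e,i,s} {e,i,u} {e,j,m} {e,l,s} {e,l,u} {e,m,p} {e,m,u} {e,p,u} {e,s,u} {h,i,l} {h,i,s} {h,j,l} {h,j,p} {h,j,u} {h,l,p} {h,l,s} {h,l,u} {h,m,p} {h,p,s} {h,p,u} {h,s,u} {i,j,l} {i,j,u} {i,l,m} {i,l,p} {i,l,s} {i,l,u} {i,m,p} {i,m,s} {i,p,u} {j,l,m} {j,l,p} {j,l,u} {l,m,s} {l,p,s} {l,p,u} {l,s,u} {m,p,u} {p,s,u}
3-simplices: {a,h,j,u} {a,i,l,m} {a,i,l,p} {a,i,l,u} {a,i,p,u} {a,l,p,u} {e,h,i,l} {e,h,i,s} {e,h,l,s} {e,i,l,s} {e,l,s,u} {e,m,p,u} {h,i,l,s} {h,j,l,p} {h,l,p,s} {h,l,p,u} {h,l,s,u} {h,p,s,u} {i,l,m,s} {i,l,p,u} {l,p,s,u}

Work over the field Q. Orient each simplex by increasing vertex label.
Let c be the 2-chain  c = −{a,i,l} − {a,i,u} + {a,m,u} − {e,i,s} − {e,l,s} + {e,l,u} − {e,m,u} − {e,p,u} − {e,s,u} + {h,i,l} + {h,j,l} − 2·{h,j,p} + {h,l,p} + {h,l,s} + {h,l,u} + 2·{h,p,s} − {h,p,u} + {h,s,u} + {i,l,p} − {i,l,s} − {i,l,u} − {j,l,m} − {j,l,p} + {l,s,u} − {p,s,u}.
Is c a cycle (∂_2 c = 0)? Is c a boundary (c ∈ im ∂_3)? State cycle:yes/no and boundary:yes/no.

n_0=10 n_1=44 n_2=57 n_3=21  [Q]
∂1: piv[ae,ah,ai,aj,al,am,ap,au,es] rk=9  ker:eh,ei,ej,el,em,ep,eu,hi,hj,hl,hm,hp,hs,hu,ij,il,im,ip,is,iu,jl,jm,jp,js,ju,lm,lp,ls,lu,mp,ms,mu,ps,pu,su
∂2: piv[aei,aeu,ahj,ahu,ail,aim,aip,aiu,aju,alm,alp,alu,amu,apu,ehi,ehl,ehs,eil,eis,ejm,els,emp,emu,epu,esu,hjl,hjp,hlp,hlu,hmp,hps,ijl,ims,jlm] rk=34  ker:eiu,elu,hil,his,hju,hls,hpu,hsu,iju,ilm,ilp,ils,ilu,imp,ipu,jlp,jlu,lms,lps,lpu,lsu,mpu,psu
∂3: piv[ahju,ailm,ailp,ailu,aipu,alpu,ehil,ehis,ehls,eils,elsu,empu,hjlp,hlps,hlpu,hlsu,hpsu,ilms] rk=18  ker:hils,ilpu,lpsu
∂2c = −2·{a,i} + {a,l} + {a,m} − {e,i} − {e,m} − {e,p} + {e,s} + 2·{e,u} + {h,i} − {h,j} + {h,l} + 2·{h,p} − 2·{h,s} − {h,u} − {i,l} − {i,p} − {j,l} + {j,m} − {j,p} − {l,m} + {l,p} + {p,s} − {p,u}

cycle:no boundary:no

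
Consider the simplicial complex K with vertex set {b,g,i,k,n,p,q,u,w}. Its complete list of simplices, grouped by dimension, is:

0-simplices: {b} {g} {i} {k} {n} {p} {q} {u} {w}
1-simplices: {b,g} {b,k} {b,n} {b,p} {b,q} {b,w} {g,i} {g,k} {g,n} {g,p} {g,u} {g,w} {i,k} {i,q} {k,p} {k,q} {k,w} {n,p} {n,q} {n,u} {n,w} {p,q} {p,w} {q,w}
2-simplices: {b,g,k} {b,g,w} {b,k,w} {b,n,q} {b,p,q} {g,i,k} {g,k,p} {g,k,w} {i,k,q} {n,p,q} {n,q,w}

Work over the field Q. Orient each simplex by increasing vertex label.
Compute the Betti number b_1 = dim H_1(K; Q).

n_0=9 n_1=24 n_2=11  [Q]
∂1: piv[bg,bk,bn,bp,bq,bw,gi,gu] rk=8  ker:gk,gn,gp,gw,ik,iq,kp,kq,kw,np,nq,nu,nw,pq,pw,qw
∂2: piv[bgk,bgw,bkw,bnq,bpq,gik,gkp,ikq,npq,nqw] rk=10  ker:gkw
b_1=(24−8)−10=6

b_1=6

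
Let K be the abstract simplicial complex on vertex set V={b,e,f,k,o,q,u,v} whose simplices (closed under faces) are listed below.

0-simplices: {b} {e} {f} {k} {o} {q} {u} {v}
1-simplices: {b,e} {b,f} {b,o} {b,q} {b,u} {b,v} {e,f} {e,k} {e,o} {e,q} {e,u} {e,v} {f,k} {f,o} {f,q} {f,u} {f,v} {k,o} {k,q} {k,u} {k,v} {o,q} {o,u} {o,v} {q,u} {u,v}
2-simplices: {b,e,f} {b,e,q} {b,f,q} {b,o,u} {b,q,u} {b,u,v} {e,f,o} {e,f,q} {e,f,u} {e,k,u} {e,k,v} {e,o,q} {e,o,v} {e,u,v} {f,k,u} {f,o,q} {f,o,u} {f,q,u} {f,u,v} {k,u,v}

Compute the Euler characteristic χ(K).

χ(K)=2

n_0=8 n_1=26 n_2=20
χ=+8−26+20=2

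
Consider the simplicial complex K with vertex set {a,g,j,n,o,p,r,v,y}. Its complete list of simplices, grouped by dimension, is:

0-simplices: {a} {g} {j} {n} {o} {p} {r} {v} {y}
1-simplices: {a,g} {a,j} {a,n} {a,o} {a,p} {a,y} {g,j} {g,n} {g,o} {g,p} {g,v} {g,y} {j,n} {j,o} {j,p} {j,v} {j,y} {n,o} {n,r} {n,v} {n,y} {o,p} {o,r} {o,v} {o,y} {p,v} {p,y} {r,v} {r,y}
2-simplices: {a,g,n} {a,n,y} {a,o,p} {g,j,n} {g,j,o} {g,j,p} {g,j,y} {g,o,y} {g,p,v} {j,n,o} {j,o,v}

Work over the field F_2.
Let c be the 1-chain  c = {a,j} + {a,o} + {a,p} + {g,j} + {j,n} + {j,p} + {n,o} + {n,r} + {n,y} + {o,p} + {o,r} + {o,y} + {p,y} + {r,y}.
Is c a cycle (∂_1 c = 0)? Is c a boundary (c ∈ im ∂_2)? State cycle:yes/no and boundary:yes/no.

cycle:no boundary:no

n_0=9 n_1=29 n_2=11  [Z2]
∂1: piv[ag,aj,an,ao,ap,ay,gv,nr] rk=8  ker:gj,gn,go,gp,gy,jn,jo,jp,jv,jy,no,nv,ny,op,or,ov,oy,pv,py,rv,ry
∂2: piv[agn,any,aop,gjn,gjo,gjp,gjy,goy,gpv,jno,jov] rk=11
∂1c = {a} + {g} + {o} + {r}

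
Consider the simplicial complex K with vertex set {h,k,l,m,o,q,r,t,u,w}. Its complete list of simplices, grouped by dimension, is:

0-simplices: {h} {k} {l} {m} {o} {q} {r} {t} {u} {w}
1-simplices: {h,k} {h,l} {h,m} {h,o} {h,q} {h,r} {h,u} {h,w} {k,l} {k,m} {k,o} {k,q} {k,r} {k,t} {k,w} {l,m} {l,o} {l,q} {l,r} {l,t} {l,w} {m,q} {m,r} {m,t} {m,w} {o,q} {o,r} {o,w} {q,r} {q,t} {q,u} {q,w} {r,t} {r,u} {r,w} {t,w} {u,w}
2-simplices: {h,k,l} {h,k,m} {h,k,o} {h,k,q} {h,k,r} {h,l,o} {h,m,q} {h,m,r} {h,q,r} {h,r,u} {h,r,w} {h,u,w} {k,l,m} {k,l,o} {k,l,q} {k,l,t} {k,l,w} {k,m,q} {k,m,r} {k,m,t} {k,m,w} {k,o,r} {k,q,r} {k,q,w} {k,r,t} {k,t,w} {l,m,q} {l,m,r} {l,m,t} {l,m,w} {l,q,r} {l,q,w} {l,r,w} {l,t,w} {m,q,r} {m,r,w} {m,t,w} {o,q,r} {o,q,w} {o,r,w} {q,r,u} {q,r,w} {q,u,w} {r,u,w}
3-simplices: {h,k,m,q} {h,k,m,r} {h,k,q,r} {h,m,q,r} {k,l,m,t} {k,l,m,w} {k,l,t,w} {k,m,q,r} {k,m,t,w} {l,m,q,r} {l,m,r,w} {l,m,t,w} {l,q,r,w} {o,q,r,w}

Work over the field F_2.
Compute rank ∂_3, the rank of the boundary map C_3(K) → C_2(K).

n_0=10 n_1=37 n_2=44 n_3=14  [Z2]
∂1: piv[hk,hl,hm,ho,hq,hr,hu,hw,kt] rk=9  ker:kl,km,ko,kq,kr,kw,lm,lo,lq,lr,lt,lw,mq,mr,mt,mw,oq,or,ow,qr,qt,qu,qw,rt,ru,rw,tw,uw
∂2: piv[hkl,hkm,hko,hkq,hkr,hlo,hmq,hmr,hqr,hru,hrw,huw,klm,klq,klt,klw,kmt,kmw,kor,kqw,krt,ktw,lmr,lrw,oqr,oqw,qru] rk=27  ker:klo,kmq,kmr,kqr,lmq,lmt,lmw,lqr,lqw,ltw,mqr,mrw,mtw,orw,qrw,quw,ruw
∂3: piv[hkmq,hkmr,hkqr,hmqr,klmt,klmw,kltw,kmtw,lmqr,lmrw,lqrw,oqrw] rk=12  ker:kmqr,lmtw
rk∂_3=12

rank∂_3=12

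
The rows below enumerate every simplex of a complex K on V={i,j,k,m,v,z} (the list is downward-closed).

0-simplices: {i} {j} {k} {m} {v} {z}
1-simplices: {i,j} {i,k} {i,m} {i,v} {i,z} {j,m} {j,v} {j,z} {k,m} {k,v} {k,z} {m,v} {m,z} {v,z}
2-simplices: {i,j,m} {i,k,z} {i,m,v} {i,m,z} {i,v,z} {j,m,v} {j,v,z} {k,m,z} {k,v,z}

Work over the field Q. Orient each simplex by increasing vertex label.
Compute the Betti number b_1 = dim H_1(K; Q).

n_0=6 n_1=14 n_2=9  [Q]
∂1: piv[ij,ik,im,iv,iz] rk=5  ker:jm,jv,jz,km,kv,kz,mv,mz,vz
∂2: piv[ijm,ikz,imv,imz,ivz,jmv,jvz,kmz,kvz] rk=9
b_1=(14−5)−9=0

b_1=0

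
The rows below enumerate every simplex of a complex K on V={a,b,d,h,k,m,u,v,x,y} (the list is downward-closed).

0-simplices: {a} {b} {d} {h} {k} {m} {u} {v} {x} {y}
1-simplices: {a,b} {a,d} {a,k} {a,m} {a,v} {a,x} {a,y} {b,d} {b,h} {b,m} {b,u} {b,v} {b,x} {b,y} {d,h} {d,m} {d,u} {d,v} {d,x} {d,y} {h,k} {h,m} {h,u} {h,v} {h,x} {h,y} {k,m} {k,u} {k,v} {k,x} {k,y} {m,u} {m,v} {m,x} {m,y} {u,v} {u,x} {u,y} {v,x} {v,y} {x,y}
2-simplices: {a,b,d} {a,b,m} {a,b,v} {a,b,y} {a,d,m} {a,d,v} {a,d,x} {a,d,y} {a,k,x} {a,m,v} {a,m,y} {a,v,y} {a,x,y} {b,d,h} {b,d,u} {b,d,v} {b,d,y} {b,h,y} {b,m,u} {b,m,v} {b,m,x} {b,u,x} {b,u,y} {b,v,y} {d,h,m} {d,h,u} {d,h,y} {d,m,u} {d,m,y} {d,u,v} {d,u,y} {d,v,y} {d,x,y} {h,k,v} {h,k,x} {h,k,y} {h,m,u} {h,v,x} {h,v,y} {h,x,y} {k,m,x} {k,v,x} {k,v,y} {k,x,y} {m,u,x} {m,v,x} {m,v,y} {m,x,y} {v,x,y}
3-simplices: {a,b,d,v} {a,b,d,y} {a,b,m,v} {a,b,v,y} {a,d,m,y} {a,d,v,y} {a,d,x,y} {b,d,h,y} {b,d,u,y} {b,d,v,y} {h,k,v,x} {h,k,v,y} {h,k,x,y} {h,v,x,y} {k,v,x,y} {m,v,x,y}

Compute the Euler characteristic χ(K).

n_0=10 n_1=41 n_2=49 n_3=16
χ=+10−41+49−16=2

χ(K)=2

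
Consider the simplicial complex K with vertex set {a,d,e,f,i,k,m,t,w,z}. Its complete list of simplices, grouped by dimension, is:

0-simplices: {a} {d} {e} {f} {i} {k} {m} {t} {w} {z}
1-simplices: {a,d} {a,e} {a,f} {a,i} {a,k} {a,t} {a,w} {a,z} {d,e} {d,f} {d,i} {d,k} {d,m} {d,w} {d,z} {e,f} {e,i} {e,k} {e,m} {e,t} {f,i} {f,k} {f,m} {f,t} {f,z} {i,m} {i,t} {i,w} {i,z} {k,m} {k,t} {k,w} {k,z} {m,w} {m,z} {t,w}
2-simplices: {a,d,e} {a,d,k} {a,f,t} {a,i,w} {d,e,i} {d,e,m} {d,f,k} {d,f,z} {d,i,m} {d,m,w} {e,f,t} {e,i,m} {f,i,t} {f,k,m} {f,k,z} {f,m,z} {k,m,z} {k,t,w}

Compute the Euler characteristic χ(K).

n_0=10 n_1=36 n_2=18
χ=+10−36+18=-8

χ(K)=-8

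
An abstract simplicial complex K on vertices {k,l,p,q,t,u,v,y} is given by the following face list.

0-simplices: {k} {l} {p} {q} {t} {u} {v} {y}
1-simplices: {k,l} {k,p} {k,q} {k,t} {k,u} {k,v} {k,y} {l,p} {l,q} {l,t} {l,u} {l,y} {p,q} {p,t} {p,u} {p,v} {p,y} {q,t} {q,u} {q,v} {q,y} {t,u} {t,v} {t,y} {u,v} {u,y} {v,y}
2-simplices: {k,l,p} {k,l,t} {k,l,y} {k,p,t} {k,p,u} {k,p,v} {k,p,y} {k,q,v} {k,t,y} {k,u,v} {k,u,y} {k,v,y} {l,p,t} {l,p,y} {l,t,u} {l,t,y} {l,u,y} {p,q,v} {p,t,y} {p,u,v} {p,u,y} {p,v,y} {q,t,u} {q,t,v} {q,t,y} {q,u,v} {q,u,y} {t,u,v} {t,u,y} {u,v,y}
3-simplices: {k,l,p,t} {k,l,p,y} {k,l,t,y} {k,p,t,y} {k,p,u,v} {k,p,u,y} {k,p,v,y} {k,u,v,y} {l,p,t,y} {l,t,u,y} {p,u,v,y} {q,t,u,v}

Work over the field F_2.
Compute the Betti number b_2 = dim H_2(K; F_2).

n_0=8 n_1=27 n_2=30 n_3=12  [Z2]
∂1: piv[kl,kp,kq,kt,ku,kv,ky] rk=7  ker:lp,lq,lt,lu,ly,pq,pt,pu,pv,py,qt,qu,qv,qy,tu,tv,ty,uv,uy,vy
∂2: piv[klp,klt,kly,kpt,kpu,kpv,kpy,kqv,kty,kuv,kuy,kvy,ltu,luy,pqv,qtu,qtv,qty,quv] rk=19  ker:lpt,lpy,lty,pty,puv,puy,pvy,quy,tuv,tuy,uvy
∂3: piv[klpt,klpy,klty,kpty,kpuv,kpuy,kpvy,kuvy,ltuy,qtuv] rk=10  ker:lpty,puvy
b_2=(30−19)−10=1

b_2=1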